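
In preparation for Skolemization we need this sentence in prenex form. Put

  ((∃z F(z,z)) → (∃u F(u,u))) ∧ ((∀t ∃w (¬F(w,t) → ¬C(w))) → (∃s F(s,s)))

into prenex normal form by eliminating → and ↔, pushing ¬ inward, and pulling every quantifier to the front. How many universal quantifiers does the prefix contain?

Rewrite implications/biconditionals: A → B as ¬A ∨ B.
  (¬(∃z F(z,z)) ∨ (∃u F(u,u))) ∧ (¬(∀t ∃w (¬¬F(w,t) ∨ ¬C(w))) ∨ (∃s F(s,s)))
Push ¬ through the quantifiers and connectives to reach negation normal form:
  ((∀z ¬F(z,z)) ∨ (∃u F(u,u))) ∧ ((∃t ∀w (¬F(w,t) ∧ C(w))) ∨ (∃s F(s,s)))
Pull the quantifiers to the front (each side's bound variable is not free in the other side):
  ∀z ∃u ∃t ∀w ∃s ((¬F(z,z) ∨ F(u,u)) ∧ (¬F(w,t) ∧ C(w) ∨ F(s,s)))
The prefix is ∀z ∃u ∃t ∀w ∃s: 2 universal, 3 existential.

2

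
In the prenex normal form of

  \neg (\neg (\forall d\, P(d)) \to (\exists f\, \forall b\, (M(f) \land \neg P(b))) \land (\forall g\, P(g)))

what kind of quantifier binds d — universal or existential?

existential

Eliminate → and ↔ using ¬ and ∨.
  \neg (\neg \neg (\forall d\, P(d)) \lor (\exists f\, \forall b\, (M(f) \land \neg P(b))) \land (\forall g\, P(g)))
Move each ¬ inward, flipping quantifiers it crosses:
  (\exists d\, \neg P(d)) \land ((\forall f\, \exists b\, (\neg M(f) \lor P(b))) \lor (\exists g\, \neg P(g)))
All bound variables are already distinct, so no renaming is needed.
Extract every quantifier outward, since the variables are now distinct and don't occur free across branches:
  \exists d\, \forall f\, \exists b\, \exists g\, (\neg P(d) \land (\neg M(f) \lor P(b) \lor \neg P(g)))
The quantifier \forall d sits under an odd number of negations (counting the antecedent side of each →), so it flips to \exists d.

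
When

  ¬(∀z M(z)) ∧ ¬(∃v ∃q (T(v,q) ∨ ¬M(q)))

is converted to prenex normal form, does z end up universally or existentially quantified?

Push ¬ through the quantifiers and connectives to reach negation normal form:
  (∃z ¬M(z)) ∧ (∀v ∀q (¬T(v,q) ∧ M(q)))
Extract every quantifier outward, since the variables are now distinct and don't occur free across branches:
  ∃z ∀v ∀q (¬M(z) ∧ ¬T(v,q) ∧ M(q))
The quantifier ∀z sits under an odd number of negations, so it flips to ∃z.

existential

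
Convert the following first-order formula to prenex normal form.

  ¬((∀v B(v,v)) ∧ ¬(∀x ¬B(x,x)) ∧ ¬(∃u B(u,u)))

Push ¬ through the quantifiers and connectives to reach negation normal form:
  (∃v ¬B(v,v)) ∨ (∀x ¬B(x,x)) ∨ (∃u B(u,u))
All bound variables are already distinct, so no renaming is needed.
Finally move all quantifiers to the prefix:
  ∃v ∀x ∃u (¬B(v,v) ∨ ¬B(x,x) ∨ B(u,u))

∃v ∀x ∃u (¬B(v,v) ∨ ¬B(x,x) ∨ B(u,u))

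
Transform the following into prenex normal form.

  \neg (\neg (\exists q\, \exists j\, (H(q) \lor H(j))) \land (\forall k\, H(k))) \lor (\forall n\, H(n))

Move each ¬ inward, flipping quantifiers it crosses:
  (\exists q\, \exists j\, (H(q) \lor H(j))) \lor (\exists k\, \neg H(k)) \lor (\forall n\, H(n))
All bound variables are already distinct, so no renaming is needed.
Pull the quantifiers to the front (each side's bound variable is not free in the other side):
  \exists q\, \exists j\, \exists k\, \forall n\, (H(q) \lor H(j) \lor \neg H(k) \lor H(n))

\exists q\, \exists j\, \exists k\, \forall n\, (H(q) \lor H(j) \lor \neg H(k) \lor H(n))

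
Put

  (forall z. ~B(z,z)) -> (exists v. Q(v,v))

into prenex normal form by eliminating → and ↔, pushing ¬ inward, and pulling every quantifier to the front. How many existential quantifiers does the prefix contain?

2

Eliminate → and ↔ using ¬ and ∨.
  ~(forall z. ~B(z,z)) | (exists v. Q(v,v))
Move each ¬ inward, flipping quantifiers it crosses:
  (exists z. B(z,z)) | (exists v. Q(v,v))
All bound variables are already distinct, so no renaming is needed.
Pull the quantifiers to the front (each side's bound variable is not free in the other side):
  exists z. exists v. (B(z,z) | Q(v,v))
The prefix is exists z exists v: 0 universal, 2 existential.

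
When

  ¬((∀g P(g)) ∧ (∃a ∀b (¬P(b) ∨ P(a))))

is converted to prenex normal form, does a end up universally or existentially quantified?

universal

Push ¬ through the quantifiers and connectives to reach negation normal form:
  (∃g ¬P(g)) ∨ (∀a ∃b (P(b) ∧ ¬P(a)))
All bound variables are already distinct, so no renaming is needed.
Extract every quantifier outward, since the variables are now distinct and don't occur free across branches:
  ∃g ∀a ∃b (¬P(g) ∨ P(b) ∧ ¬P(a))
The quantifier ∃a sits under an odd number of negations, so it flips to ∀a.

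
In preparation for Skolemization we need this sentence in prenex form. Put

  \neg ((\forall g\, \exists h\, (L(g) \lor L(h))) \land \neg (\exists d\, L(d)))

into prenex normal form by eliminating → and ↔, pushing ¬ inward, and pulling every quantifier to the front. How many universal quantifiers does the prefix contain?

1

Push ¬ through the quantifiers and connectives to reach negation normal form:
  (\exists g\, \forall h\, (\neg L(g) \land \neg L(h))) \lor (\exists d\, L(d))
Pull the quantifiers to the front (each side's bound variable is not free in the other side):
  \exists g\, \forall h\, \exists d\, (\neg L(g) \land \neg L(h) \lor L(d))
The prefix is \exists g \forall h \exists d: 1 universal, 2 existential.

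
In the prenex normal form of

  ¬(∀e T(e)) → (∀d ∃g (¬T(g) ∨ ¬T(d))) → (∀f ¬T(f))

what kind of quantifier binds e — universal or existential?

universal

Rewrite implications/biconditionals: A → B as ¬A ∨ B.
  ¬¬(∀e T(e)) ∨ ¬(∀d ∃g (¬T(g) ∨ ¬T(d))) ∨ (∀f ¬T(f))
Drive negations inward (¬∀x A ≡ ∃x ¬A, ¬∃x A ≡ ∀x ¬A, De Morgan for ∧/∨):
  (∀e T(e)) ∨ (∃d ∀g (T(g) ∧ T(d))) ∨ (∀f ¬T(f))
All bound variables are already distinct, so no renaming is needed.
Pull the quantifiers to the front (each side's bound variable is not free in the other side):
  ∀e ∃d ∀g ∀f (T(e) ∨ T(g) ∧ T(d) ∨ ¬T(f))
The quantifier ∀e sits under an even number of negations (counting the antecedent side of each →), so it remains universal.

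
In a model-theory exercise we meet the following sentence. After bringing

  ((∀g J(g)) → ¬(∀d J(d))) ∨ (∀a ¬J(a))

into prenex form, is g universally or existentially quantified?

Rewrite implications/biconditionals: A → B as ¬A ∨ B.
  ¬(∀g J(g)) ∨ ¬(∀d J(d)) ∨ (∀a ¬J(a))
Push ¬ through the quantifiers and connectives to reach negation normal form:
  (∃g ¬J(g)) ∨ (∃d ¬J(d)) ∨ (∀a ¬J(a))
Extract every quantifier outward, since the variables are now distinct and don't occur free across branches:
  ∃g ∃d ∀a (¬J(g) ∨ ¬J(d) ∨ ¬J(a))
The quantifier ∀g sits under an odd number of negations (counting the antecedent side of each →), so it flips to ∃g.

existential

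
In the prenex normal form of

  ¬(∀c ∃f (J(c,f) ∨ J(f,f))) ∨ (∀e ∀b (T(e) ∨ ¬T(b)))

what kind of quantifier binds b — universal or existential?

universal

Drive negations inward (¬∀x A ≡ ∃x ¬A, ¬∃x A ≡ ∀x ¬A, De Morgan for ∧/∨):
  (∃c ∀f (¬J(c,f) ∧ ¬J(f,f))) ∨ (∀e ∀b (T(e) ∨ ¬T(b)))
All bound variables are already distinct, so no renaming is needed.
Pull the quantifiers to the front (each side's bound variable is not free in the other side):
  ∃c ∀f ∀e ∀b (¬J(c,f) ∧ ¬J(f,f) ∨ T(e) ∨ ¬T(b))
The quantifier ∀b sits under an even number of negations, so it remains universal.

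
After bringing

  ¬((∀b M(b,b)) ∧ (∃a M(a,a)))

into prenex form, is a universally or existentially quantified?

universal

Drive negations inward (¬∀x A ≡ ∃x ¬A, ¬∃x A ≡ ∀x ¬A, De Morgan for ∧/∨):
  (∃b ¬M(b,b)) ∨ (∀a ¬M(a,a))
All bound variables are already distinct, so no renaming is needed.
Extract every quantifier outward, since the variables are now distinct and don't occur free across branches:
  ∃b ∀a (¬M(b,b) ∨ ¬M(a,a))
The quantifier ∃a sits under an odd number of negations, so it flips to ∀a.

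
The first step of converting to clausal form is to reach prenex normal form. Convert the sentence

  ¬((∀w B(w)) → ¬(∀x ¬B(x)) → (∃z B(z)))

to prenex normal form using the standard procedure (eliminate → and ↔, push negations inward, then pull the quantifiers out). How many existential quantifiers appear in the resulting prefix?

Rewrite implications/biconditionals: A → B as ¬A ∨ B.
  ¬(¬(∀w B(w)) ∨ ¬¬(∀x ¬B(x)) ∨ (∃z B(z)))
Push ¬ through the quantifiers and connectives to reach negation normal form:
  (∀w B(w)) ∧ (∃x B(x)) ∧ (∀z ¬B(z))
All bound variables are already distinct, so no renaming is needed.
Extract every quantifier outward, since the variables are now distinct and don't occur free across branches:
  ∀w ∃x ∀z (B(w) ∧ B(x) ∧ ¬B(z))
The prefix is ∀w ∃x ∀z: 2 universal, 1 existential.

1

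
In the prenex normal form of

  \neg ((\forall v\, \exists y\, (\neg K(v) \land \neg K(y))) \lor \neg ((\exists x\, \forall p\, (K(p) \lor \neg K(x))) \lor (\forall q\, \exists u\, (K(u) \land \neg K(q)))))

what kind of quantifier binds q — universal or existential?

universal

Drive negations inward (¬∀x A ≡ ∃x ¬A, ¬∃x A ≡ ∀x ¬A, De Morgan for ∧/∨):
  (\exists v\, \forall y\, (K(v) \lor K(y))) \land ((\exists x\, \forall p\, (K(p) \lor \neg K(x))) \lor (\forall q\, \exists u\, (K(u) \land \neg K(q))))
All bound variables are already distinct, so no renaming is needed.
Extract every quantifier outward, since the variables are now distinct and don't occur free across branches:
  \exists v\, \forall y\, \exists x\, \forall p\, \forall q\, \exists u\, ((K(v) \lor K(y)) \land (K(p) \lor \neg K(x) \lor K(u) \land \neg K(q)))
The quantifier \forall q sits under an even number of negations, so it remains universal.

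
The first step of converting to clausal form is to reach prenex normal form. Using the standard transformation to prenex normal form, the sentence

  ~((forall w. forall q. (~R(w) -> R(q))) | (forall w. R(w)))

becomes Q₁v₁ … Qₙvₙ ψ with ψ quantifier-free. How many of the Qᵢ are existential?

3

Eliminate → and ↔ using ¬ and ∨.
  ~((forall w. forall q. (~~R(w) | R(q))) | (forall w. R(w)))
Drive negations inward (¬∀x A ≡ ∃x ¬A, ¬∃x A ≡ ∀x ¬A, De Morgan for ∧/∨):
  (exists w. exists q. (~R(w) & ~R(q))) & (exists w. ~R(w))
Standardize variables apart so no two quantifiers bind the same name: w↦p.
  (exists w. exists q. (~R(w) & ~R(q))) & (exists p. ~R(p))
Pull the quantifiers to the front (each side's bound variable is not free in the other side):
  exists w. exists q. exists p. (~R(w) & ~R(q) & ~R(p))
The prefix is exists w exists q exists p: 0 universal, 3 existential.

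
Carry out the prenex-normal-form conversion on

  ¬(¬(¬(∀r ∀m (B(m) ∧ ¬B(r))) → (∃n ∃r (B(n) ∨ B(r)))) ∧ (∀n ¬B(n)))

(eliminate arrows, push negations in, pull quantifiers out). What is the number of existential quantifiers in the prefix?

3

First replace A → B with ¬A ∨ B.
  ¬(¬(¬¬(∀r ∀m (B(m) ∧ ¬B(r))) ∨ (∃n ∃r (B(n) ∨ B(r)))) ∧ (∀n ¬B(n)))
Move each ¬ inward, flipping quantifiers it crosses:
  (∀r ∀m (B(m) ∧ ¬B(r))) ∨ (∃n ∃r (B(n) ∨ B(r))) ∨ (∃n B(n))
Standardize variables apart so no two quantifiers bind the same name: r↦u1, n↦t.
  (∀r ∀m (B(m) ∧ ¬B(r))) ∨ (∃n ∃u1 (B(n) ∨ B(u1))) ∨ (∃t B(t))
Pull the quantifiers to the front (each side's bound variable is not free in the other side):
  ∀r ∀m ∃n ∃u1 ∃t (B(m) ∧ ¬B(r) ∨ B(n) ∨ B(u1) ∨ B(t))
The prefix is ∀r ∀m ∃n ∃u1 ∃t: 2 universal, 3 existential.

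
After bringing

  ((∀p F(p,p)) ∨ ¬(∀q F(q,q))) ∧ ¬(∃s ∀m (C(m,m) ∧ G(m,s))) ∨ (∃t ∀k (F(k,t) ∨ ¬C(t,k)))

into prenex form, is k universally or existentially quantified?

universal

Drive negations inward (¬∀x A ≡ ∃x ¬A, ¬∃x A ≡ ∀x ¬A, De Morgan for ∧/∨):
  ((∀p F(p,p)) ∨ (∃q ¬F(q,q))) ∧ (∀s ∃m (¬C(m,m) ∨ ¬G(m,s))) ∨ (∃t ∀k (F(k,t) ∨ ¬C(t,k)))
All bound variables are already distinct, so no renaming is needed.
Extract every quantifier outward, since the variables are now distinct and don't occur free across branches:
  ∀p ∃q ∀s ∃m ∃t ∀k ((F(p,p) ∨ ¬F(q,q)) ∧ (¬C(m,m) ∨ ¬G(m,s)) ∨ F(k,t) ∨ ¬C(t,k))
The quantifier ∀k sits under an even number of negations, so it remains universal.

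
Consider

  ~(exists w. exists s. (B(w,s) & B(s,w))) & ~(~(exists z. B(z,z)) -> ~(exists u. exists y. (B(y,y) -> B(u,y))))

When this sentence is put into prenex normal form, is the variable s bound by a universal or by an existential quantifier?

universal

Eliminate → and ↔ using ¬ and ∨.
  ~(exists w. exists s. (B(w,s) & B(s,w))) & ~(~~(exists z. B(z,z)) | ~(exists u. exists y. (~B(y,y) | B(u,y))))
Push ¬ through the quantifiers and connectives to reach negation normal form:
  (forall w. forall s. (~B(w,s) | ~B(s,w))) & (forall z. ~B(z,z)) & (exists u. exists y. (~B(y,y) | B(u,y)))
All bound variables are already distinct, so no renaming is needed.
Extract every quantifier outward, since the variables are now distinct and don't occur free across branches:
  forall w. forall s. forall z. exists u. exists y. ((~B(w,s) | ~B(s,w)) & ~B(z,z) & (~B(y,y) | B(u,y)))
The quantifier exists s sits under an odd number of negations (counting the antecedent side of each →), so it flips to forall s.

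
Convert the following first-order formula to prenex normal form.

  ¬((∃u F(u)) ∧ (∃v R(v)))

Push ¬ through the quantifiers and connectives to reach negation normal form:
  (∀u ¬F(u)) ∨ (∀v ¬R(v))
Finally move all quantifiers to the prefix:
  ∀u ∀v (¬F(u) ∨ ¬R(v))

∀u ∀v (¬F(u) ∨ ¬R(v))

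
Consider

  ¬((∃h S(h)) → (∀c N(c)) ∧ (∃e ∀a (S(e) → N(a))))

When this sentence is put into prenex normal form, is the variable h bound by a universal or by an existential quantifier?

existential

Eliminate → and ↔ using ¬ and ∨.
  ¬(¬(∃h S(h)) ∨ (∀c N(c)) ∧ (∃e ∀a (¬S(e) ∨ N(a))))
Drive negations inward (¬∀x A ≡ ∃x ¬A, ¬∃x A ≡ ∀x ¬A, De Morgan for ∧/∨):
  (∃h S(h)) ∧ ((∃c ¬N(c)) ∨ (∀e ∃a (S(e) ∧ ¬N(a))))
Pull the quantifiers to the front (each side's bound variable is not free in the other side):
  ∃h ∃c ∀e ∃a (S(h) ∧ (¬N(c) ∨ S(e) ∧ ¬N(a)))
The quantifier ∃h sits under an even number of negations (counting the antecedent side of each →), so it remains existential.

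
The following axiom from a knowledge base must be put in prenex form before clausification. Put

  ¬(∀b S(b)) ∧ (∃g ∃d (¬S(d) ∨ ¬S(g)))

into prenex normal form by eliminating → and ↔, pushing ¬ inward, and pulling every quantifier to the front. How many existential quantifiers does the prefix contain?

3

Drive negations inward (¬∀x A ≡ ∃x ¬A, ¬∃x A ≡ ∀x ¬A, De Morgan for ∧/∨):
  (∃b ¬S(b)) ∧ (∃g ∃d (¬S(d) ∨ ¬S(g)))
Extract every quantifier outward, since the variables are now distinct and don't occur free across branches:
  ∃b ∃g ∃d (¬S(b) ∧ (¬S(d) ∨ ¬S(g)))
The prefix is ∃b ∃g ∃d: 0 universal, 3 existential.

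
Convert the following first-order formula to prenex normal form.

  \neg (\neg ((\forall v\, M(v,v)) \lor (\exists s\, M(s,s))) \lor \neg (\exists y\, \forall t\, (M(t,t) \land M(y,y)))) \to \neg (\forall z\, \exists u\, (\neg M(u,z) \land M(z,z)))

\exists v\, \forall s\, \forall y\, \exists t\, \exists z\, \forall u\, (\neg M(v,v) \land \neg M(s,s) \lor \neg M(t,t) \lor \neg M(y,y) \lor M(u,z) \lor \neg M(z,z))

First replace A → B with ¬A ∨ B.
  \neg \neg (\neg ((\forall v\, M(v,v)) \lor (\exists s\, M(s,s))) \lor \neg (\exists y\, \forall t\, (M(t,t) \land M(y,y)))) \lor \neg (\forall z\, \exists u\, (\neg M(u,z) \land M(z,z)))
Push ¬ through the quantifiers and connectives to reach negation normal form:
  (\exists v\, \neg M(v,v)) \land (\forall s\, \neg M(s,s)) \lor (\forall y\, \exists t\, (\neg M(t,t) \lor \neg M(y,y))) \lor (\exists z\, \forall u\, (M(u,z) \lor \neg M(z,z)))
All bound variables are already distinct, so no renaming is needed.
Extract every quantifier outward, since the variables are now distinct and don't occur free across branches:
  \exists v\, \forall s\, \forall y\, \exists t\, \exists z\, \forall u\, (\neg M(v,v) \land \neg M(s,s) \lor \neg M(t,t) \lor \neg M(y,y) \lor M(u,z) \lor \neg M(z,z))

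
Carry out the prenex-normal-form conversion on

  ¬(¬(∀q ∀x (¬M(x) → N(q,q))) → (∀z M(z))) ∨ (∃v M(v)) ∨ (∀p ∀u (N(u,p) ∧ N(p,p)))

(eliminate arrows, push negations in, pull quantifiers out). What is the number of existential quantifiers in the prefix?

4

Eliminate → and ↔ using ¬ and ∨.
  ¬(¬¬(∀q ∀x (¬¬M(x) ∨ N(q,q))) ∨ (∀z M(z))) ∨ (∃v M(v)) ∨ (∀p ∀u (N(u,p) ∧ N(p,p)))
Drive negations inward (¬∀x A ≡ ∃x ¬A, ¬∃x A ≡ ∀x ¬A, De Morgan for ∧/∨):
  (∃q ∃x (¬M(x) ∧ ¬N(q,q))) ∧ (∃z ¬M(z)) ∨ (∃v M(v)) ∨ (∀p ∀u (N(u,p) ∧ N(p,p)))
All bound variables are already distinct, so no renaming is needed.
Pull the quantifiers to the front (each side's bound variable is not free in the other side):
  ∃q ∃x ∃z ∃v ∀p ∀u (¬M(x) ∧ ¬N(q,q) ∧ ¬M(z) ∨ M(v) ∨ N(u,p) ∧ N(p,p))
The prefix is ∃q ∃x ∃z ∃v ∀p ∀u: 2 universal, 4 existential.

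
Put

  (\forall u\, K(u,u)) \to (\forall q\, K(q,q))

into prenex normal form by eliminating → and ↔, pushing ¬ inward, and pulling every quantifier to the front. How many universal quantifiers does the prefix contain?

First replace A → B with ¬A ∨ B.
  \neg (\forall u\, K(u,u)) \lor (\forall q\, K(q,q))
Move each ¬ inward, flipping quantifiers it crosses:
  (\exists u\, \neg K(u,u)) \lor (\forall q\, K(q,q))
Pull the quantifiers to the front (each side's bound variable is not free in the other side):
  \exists u\, \forall q\, (\neg K(u,u) \lor K(q,q))
The prefix is \exists u \forall q: 1 universal, 1 existential.

1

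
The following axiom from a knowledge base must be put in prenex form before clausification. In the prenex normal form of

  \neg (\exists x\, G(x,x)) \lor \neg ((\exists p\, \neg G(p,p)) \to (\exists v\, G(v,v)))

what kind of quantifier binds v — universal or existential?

First replace A → B with ¬A ∨ B.
  \neg (\exists x\, G(x,x)) \lor \neg (\neg (\exists p\, \neg G(p,p)) \lor (\exists v\, G(v,v)))
Drive negations inward (¬∀x A ≡ ∃x ¬A, ¬∃x A ≡ ∀x ¬A, De Morgan for ∧/∨):
  (\forall x\, \neg G(x,x)) \lor (\exists p\, \neg G(p,p)) \land (\forall v\, \neg G(v,v))
All bound variables are already distinct, so no renaming is needed.
Pull the quantifiers to the front (each side's bound variable is not free in the other side):
  \forall x\, \exists p\, \forall v\, (\neg G(x,x) \lor \neg G(p,p) \land \neg G(v,v))
The quantifier \exists v sits under an odd number of negations (counting the antecedent side of each →), so it flips to \forall v.

universal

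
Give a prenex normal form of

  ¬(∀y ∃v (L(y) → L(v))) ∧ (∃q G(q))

First replace A → B with ¬A ∨ B.
  ¬(∀y ∃v (¬L(y) ∨ L(v))) ∧ (∃q G(q))
Move each ¬ inward, flipping quantifiers it crosses:
  (∃y ∀v (L(y) ∧ ¬L(v))) ∧ (∃q G(q))
All bound variables are already distinct, so no renaming is needed.
Extract every quantifier outward, since the variables are now distinct and don't occur free across branches:
  ∃y ∀v ∃q (L(y) ∧ ¬L(v) ∧ G(q))

∃y ∀v ∃q (L(y) ∧ ¬L(v) ∧ G(q))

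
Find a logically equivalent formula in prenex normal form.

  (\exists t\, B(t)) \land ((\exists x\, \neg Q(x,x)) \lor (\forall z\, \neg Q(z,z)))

\exists t\, \exists x\, \forall z\, (B(t) \land (\neg Q(x,x) \lor \neg Q(z,z)))

Finally move all quantifiers to the prefix:
  \exists t\, \exists x\, \forall z\, (B(t) \land (\neg Q(x,x) \lor \neg Q(z,z)))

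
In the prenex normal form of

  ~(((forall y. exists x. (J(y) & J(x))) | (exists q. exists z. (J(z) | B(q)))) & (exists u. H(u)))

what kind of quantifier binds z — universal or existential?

universal

Drive negations inward (¬∀x A ≡ ∃x ¬A, ¬∃x A ≡ ∀x ¬A, De Morgan for ∧/∨):
  (exists y. forall x. (~J(y) | ~J(x))) & (forall q. forall z. (~J(z) & ~B(q))) | (forall u. ~H(u))
Pull the quantifiers to the front (each side's bound variable is not free in the other side):
  exists y. forall x. forall q. forall z. forall u. ((~J(y) | ~J(x)) & ~J(z) & ~B(q) | ~H(u))
The quantifier exists z sits under an odd number of negations, so it flips to forall z.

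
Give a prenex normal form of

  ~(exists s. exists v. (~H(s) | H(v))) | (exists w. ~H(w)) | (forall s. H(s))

forall s. forall v. exists w. forall x1. (H(s) & ~H(v) | ~H(w) | H(x1))

Move each ¬ inward, flipping quantifiers it crosses:
  (forall s. forall v. (H(s) & ~H(v))) | (exists w. ~H(w)) | (forall s. H(s))
Standardize variables apart so no two quantifiers bind the same name: s↦x1.
  (forall s. forall v. (H(s) & ~H(v))) | (exists w. ~H(w)) | (forall x1. H(x1))
Pull the quantifiers to the front (each side's bound variable is not free in the other side):
  forall s. forall v. exists w. forall x1. (H(s) & ~H(v) | ~H(w) | H(x1))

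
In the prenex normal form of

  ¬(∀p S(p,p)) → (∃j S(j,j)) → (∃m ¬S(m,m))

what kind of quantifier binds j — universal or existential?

Eliminate → and ↔ using ¬ and ∨.
  ¬¬(∀p S(p,p)) ∨ ¬(∃j S(j,j)) ∨ (∃m ¬S(m,m))
Push ¬ through the quantifiers and connectives to reach negation normal form:
  (∀p S(p,p)) ∨ (∀j ¬S(j,j)) ∨ (∃m ¬S(m,m))
All bound variables are already distinct, so no renaming is needed.
Finally move all quantifiers to the prefix:
  ∀p ∀j ∃m (S(p,p) ∨ ¬S(j,j) ∨ ¬S(m,m))
The quantifier ∃j sits under an odd number of negations (counting the antecedent side of each →), so it flips to ∀j.

universal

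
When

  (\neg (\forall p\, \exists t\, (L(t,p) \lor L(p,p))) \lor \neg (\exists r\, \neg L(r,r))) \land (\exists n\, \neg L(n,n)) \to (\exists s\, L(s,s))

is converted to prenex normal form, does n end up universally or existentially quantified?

Eliminate → and ↔ using ¬ and ∨.
  \neg ((\neg (\forall p\, \exists t\, (L(t,p) \lor L(p,p))) \lor \neg (\exists r\, \neg L(r,r))) \land (\exists n\, \neg L(n,n))) \lor (\exists s\, L(s,s))
Push ¬ through the quantifiers and connectives to reach negation normal form:
  (\forall p\, \exists t\, (L(t,p) \lor L(p,p))) \land (\exists r\, \neg L(r,r)) \lor (\forall n\, L(n,n)) \lor (\exists s\, L(s,s))
Extract every quantifier outward, since the variables are now distinct and don't occur free across branches:
  \forall p\, \exists t\, \exists r\, \forall n\, \exists s\, ((L(t,p) \lor L(p,p)) \land \neg L(r,r) \lor L(n,n) \lor L(s,s))
The quantifier \exists n sits under an odd number of negations (counting the antecedent side of each →), so it flips to \forall n.

universal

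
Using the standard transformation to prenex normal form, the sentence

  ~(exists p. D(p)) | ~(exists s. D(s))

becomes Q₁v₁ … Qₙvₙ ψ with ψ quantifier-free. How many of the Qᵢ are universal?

2

Drive negations inward (¬∀x A ≡ ∃x ¬A, ¬∃x A ≡ ∀x ¬A, De Morgan for ∧/∨):
  (forall p. ~D(p)) | (forall s. ~D(s))
All bound variables are already distinct, so no renaming is needed.
Finally move all quantifiers to the prefix:
  forall p. forall s. (~D(p) | ~D(s))
The prefix is forall p forall s: 2 universal, 0 existential.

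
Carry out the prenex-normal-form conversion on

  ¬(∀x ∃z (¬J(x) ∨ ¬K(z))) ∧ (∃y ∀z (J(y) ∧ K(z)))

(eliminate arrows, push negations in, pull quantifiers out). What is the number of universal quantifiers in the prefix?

Drive negations inward (¬∀x A ≡ ∃x ¬A, ¬∃x A ≡ ∀x ¬A, De Morgan for ∧/∨):
  (∃x ∀z (J(x) ∧ K(z))) ∧ (∃y ∀z (J(y) ∧ K(z)))
Give each quantifier a distinct variable: z↦z1.
  (∃x ∀z (J(x) ∧ K(z))) ∧ (∃y ∀z1 (J(y) ∧ K(z1)))
Finally move all quantifiers to the prefix:
  ∃x ∀z ∃y ∀z1 (J(x) ∧ K(z) ∧ J(y) ∧ K(z1))
The prefix is ∃x ∀z ∃y ∀z1: 2 universal, 2 existential.

2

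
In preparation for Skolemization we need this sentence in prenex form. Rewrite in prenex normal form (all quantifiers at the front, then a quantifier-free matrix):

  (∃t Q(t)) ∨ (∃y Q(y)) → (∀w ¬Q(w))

∀t ∀y ∀w (¬Q(t) ∧ ¬Q(y) ∨ ¬Q(w))

First replace A → B with ¬A ∨ B.
  ¬((∃t Q(t)) ∨ (∃y Q(y))) ∨ (∀w ¬Q(w))
Drive negations inward (¬∀x A ≡ ∃x ¬A, ¬∃x A ≡ ∀x ¬A, De Morgan for ∧/∨):
  (∀t ¬Q(t)) ∧ (∀y ¬Q(y)) ∨ (∀w ¬Q(w))
All bound variables are already distinct, so no renaming is needed.
Finally move all quantifiers to the prefix:
  ∀t ∀y ∀w (¬Q(t) ∧ ¬Q(y) ∨ ¬Q(w))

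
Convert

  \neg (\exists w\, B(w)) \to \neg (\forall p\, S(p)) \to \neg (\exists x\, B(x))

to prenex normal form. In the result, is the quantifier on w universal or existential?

First replace A → B with ¬A ∨ B.
  \neg \neg (\exists w\, B(w)) \lor \neg \neg (\forall p\, S(p)) \lor \neg (\exists x\, B(x))
Move each ¬ inward, flipping quantifiers it crosses:
  (\exists w\, B(w)) \lor (\forall p\, S(p)) \lor (\forall x\, \neg B(x))
Pull the quantifiers to the front (each side's bound variable is not free in the other side):
  \exists w\, \forall p\, \forall x\, (B(w) \lor S(p) \lor \neg B(x))
The quantifier \exists w sits under an even number of negations (counting the antecedent side of each →), so it remains existential.

existential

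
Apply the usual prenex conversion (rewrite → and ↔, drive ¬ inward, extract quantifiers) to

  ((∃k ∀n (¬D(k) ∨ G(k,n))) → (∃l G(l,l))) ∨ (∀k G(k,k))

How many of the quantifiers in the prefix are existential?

Rewrite implications/biconditionals: A → B as ¬A ∨ B.
  ¬(∃k ∀n (¬D(k) ∨ G(k,n))) ∨ (∃l G(l,l)) ∨ (∀k G(k,k))
Push ¬ through the quantifiers and connectives to reach negation normal form:
  (∀k ∃n (D(k) ∧ ¬G(k,n))) ∨ (∃l G(l,l)) ∨ (∀k G(k,k))
Rename bound variables to avoid capture: k↦w1.
  (∀k ∃n (D(k) ∧ ¬G(k,n))) ∨ (∃l G(l,l)) ∨ (∀w1 G(w1,w1))
Extract every quantifier outward, since the variables are now distinct and don't occur free across branches:
  ∀k ∃n ∃l ∀w1 (D(k) ∧ ¬G(k,n) ∨ G(l,l) ∨ G(w1,w1))
The prefix is ∀k ∃n ∃l ∀w1: 2 universal, 2 existential.

2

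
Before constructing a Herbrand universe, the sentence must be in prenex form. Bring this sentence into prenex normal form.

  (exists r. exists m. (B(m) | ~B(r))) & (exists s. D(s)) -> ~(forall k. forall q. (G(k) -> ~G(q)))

forall r. forall m. forall s. exists k. exists q. (~B(m) & B(r) | ~D(s) | G(k) & G(q))

Rewrite implications/biconditionals: A → B as ¬A ∨ B.
  ~((exists r. exists m. (B(m) | ~B(r))) & (exists s. D(s))) | ~(forall k. forall q. (~G(k) | ~G(q)))
Move each ¬ inward, flipping quantifiers it crosses:
  (forall r. forall m. (~B(m) & B(r))) | (forall s. ~D(s)) | (exists k. exists q. (G(k) & G(q)))
All bound variables are already distinct, so no renaming is needed.
Pull the quantifiers to the front (each side's bound variable is not free in the other side):
  forall r. forall m. forall s. exists k. exists q. (~B(m) & B(r) | ~D(s) | G(k) & G(q))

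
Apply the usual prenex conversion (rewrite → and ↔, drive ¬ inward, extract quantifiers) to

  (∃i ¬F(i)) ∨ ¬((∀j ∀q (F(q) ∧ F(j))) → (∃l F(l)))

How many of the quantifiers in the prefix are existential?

First replace A → B with ¬A ∨ B.
  (∃i ¬F(i)) ∨ ¬(¬(∀j ∀q (F(q) ∧ F(j))) ∨ (∃l F(l)))
Move each ¬ inward, flipping quantifiers it crosses:
  (∃i ¬F(i)) ∨ (∀j ∀q (F(q) ∧ F(j))) ∧ (∀l ¬F(l))
All bound variables are already distinct, so no renaming is needed.
Extract every quantifier outward, since the variables are now distinct and don't occur free across branches:
  ∃i ∀j ∀q ∀l (¬F(i) ∨ F(q) ∧ F(j) ∧ ¬F(l))
The prefix is ∃i ∀j ∀q ∀l: 3 universal, 1 existential.

1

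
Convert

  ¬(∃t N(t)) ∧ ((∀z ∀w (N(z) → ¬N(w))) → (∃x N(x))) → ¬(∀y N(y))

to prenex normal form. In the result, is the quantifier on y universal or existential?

existential

First replace A → B with ¬A ∨ B.
  ¬(¬(∃t N(t)) ∧ (¬(∀z ∀w (¬N(z) ∨ ¬N(w))) ∨ (∃x N(x)))) ∨ ¬(∀y N(y))
Drive negations inward (¬∀x A ≡ ∃x ¬A, ¬∃x A ≡ ∀x ¬A, De Morgan for ∧/∨):
  (∃t N(t)) ∨ (∀z ∀w (¬N(z) ∨ ¬N(w))) ∧ (∀x ¬N(x)) ∨ (∃y ¬N(y))
All bound variables are already distinct, so no renaming is needed.
Extract every quantifier outward, since the variables are now distinct and don't occur free across branches:
  ∃t ∀z ∀w ∀x ∃y (N(t) ∨ (¬N(z) ∨ ¬N(w)) ∧ ¬N(x) ∨ ¬N(y))
The quantifier ∀y sits under an odd number of negations (counting the antecedent side of each →), so it flips to ∃y.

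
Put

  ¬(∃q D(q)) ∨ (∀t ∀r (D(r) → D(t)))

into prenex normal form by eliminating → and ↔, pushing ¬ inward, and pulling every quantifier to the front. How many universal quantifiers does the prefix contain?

Eliminate → and ↔ using ¬ and ∨.
  ¬(∃q D(q)) ∨ (∀t ∀r (¬D(r) ∨ D(t)))
Drive negations inward (¬∀x A ≡ ∃x ¬A, ¬∃x A ≡ ∀x ¬A, De Morgan for ∧/∨):
  (∀q ¬D(q)) ∨ (∀t ∀r (¬D(r) ∨ D(t)))
All bound variables are already distinct, so no renaming is needed.
Finally move all quantifiers to the prefix:
  ∀q ∀t ∀r (¬D(q) ∨ ¬D(r) ∨ D(t))
The prefix is ∀q ∀t ∀r: 3 universal, 0 existential.

3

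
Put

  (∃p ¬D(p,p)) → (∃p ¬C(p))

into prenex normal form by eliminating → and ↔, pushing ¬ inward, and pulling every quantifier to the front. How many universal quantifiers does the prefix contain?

First replace A → B with ¬A ∨ B.
  ¬(∃p ¬D(p,p)) ∨ (∃p ¬C(p))
Drive negations inward (¬∀x A ≡ ∃x ¬A, ¬∃x A ≡ ∀x ¬A, De Morgan for ∧/∨):
  (∀p D(p,p)) ∨ (∃p ¬C(p))
Standardize variables apart so no two quantifiers bind the same name: p↦a.
  (∀p D(p,p)) ∨ (∃a ¬C(a))
Finally move all quantifiers to the prefix:
  ∀p ∃a (D(p,p) ∨ ¬C(a))
The prefix is ∀p ∃a: 1 universal, 1 existential.

1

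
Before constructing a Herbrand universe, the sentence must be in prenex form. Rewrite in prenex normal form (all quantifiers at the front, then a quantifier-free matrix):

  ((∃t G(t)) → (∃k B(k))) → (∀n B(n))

∃t ∀k ∀n (G(t) ∧ ¬B(k) ∨ B(n))

Rewrite implications/biconditionals: A → B as ¬A ∨ B.
  ¬(¬(∃t G(t)) ∨ (∃k B(k))) ∨ (∀n B(n))
Push ¬ through the quantifiers and connectives to reach negation normal form:
  (∃t G(t)) ∧ (∀k ¬B(k)) ∨ (∀n B(n))
All bound variables are already distinct, so no renaming is needed.
Pull the quantifiers to the front (each side's bound variable is not free in the other side):
  ∃t ∀k ∀n (G(t) ∧ ¬B(k) ∨ B(n))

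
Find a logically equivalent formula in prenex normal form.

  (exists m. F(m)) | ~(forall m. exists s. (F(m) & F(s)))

Push ¬ through the quantifiers and connectives to reach negation normal form:
  (exists m. F(m)) | (exists m. forall s. (~F(m) | ~F(s)))
Rename bound variables to avoid capture: m↦w.
  (exists m. F(m)) | (exists w. forall s. (~F(w) | ~F(s)))
Extract every quantifier outward, since the variables are now distinct and don't occur free across branches:
  exists m. exists w. forall s. (F(m) | ~F(w) | ~F(s))

exists m. exists w. forall s. (F(m) | ~F(w) | ~F(s))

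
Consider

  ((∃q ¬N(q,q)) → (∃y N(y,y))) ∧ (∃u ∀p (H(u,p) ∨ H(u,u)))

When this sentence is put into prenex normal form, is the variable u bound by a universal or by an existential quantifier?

Eliminate → and ↔ using ¬ and ∨.
  (¬(∃q ¬N(q,q)) ∨ (∃y N(y,y))) ∧ (∃u ∀p (H(u,p) ∨ H(u,u)))
Push ¬ through the quantifiers and connectives to reach negation normal form:
  ((∀q N(q,q)) ∨ (∃y N(y,y))) ∧ (∃u ∀p (H(u,p) ∨ H(u,u)))
All bound variables are already distinct, so no renaming is needed.
Pull the quantifiers to the front (each side's bound variable is not free in the other side):
  ∀q ∃y ∃u ∀p ((N(q,q) ∨ N(y,y)) ∧ (H(u,p) ∨ H(u,u)))
The quantifier ∃u sits under an even number of negations (counting the antecedent side of each →), so it remains existential.

existential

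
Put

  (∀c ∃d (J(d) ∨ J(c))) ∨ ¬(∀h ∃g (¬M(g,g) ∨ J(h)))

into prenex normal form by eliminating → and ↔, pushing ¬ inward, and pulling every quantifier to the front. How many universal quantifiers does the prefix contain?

Move each ¬ inward, flipping quantifiers it crosses:
  (∀c ∃d (J(d) ∨ J(c))) ∨ (∃h ∀g (M(g,g) ∧ ¬J(h)))
Extract every quantifier outward, since the variables are now distinct and don't occur free across branches:
  ∀c ∃d ∃h ∀g (J(d) ∨ J(c) ∨ M(g,g) ∧ ¬J(h))
The prefix is ∀c ∃d ∃h ∀g: 2 universal, 2 existential.

2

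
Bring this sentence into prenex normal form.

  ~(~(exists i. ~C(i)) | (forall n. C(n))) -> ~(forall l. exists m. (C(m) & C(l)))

forall i. forall n. exists l. forall m. (C(i) | C(n) | ~C(m) | ~C(l))

First replace A → B with ¬A ∨ B.
  ~~(~(exists i. ~C(i)) | (forall n. C(n))) | ~(forall l. exists m. (C(m) & C(l)))
Move each ¬ inward, flipping quantifiers it crosses:
  (forall i. C(i)) | (forall n. C(n)) | (exists l. forall m. (~C(m) | ~C(l)))
All bound variables are already distinct, so no renaming is needed.
Finally move all quantifiers to the prefix:
  forall i. forall n. exists l. forall m. (C(i) | C(n) | ~C(m) | ~C(l))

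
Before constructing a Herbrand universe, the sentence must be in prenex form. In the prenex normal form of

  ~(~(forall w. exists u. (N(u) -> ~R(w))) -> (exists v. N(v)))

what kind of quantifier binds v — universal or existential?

Eliminate → and ↔ using ¬ and ∨.
  ~(~~(forall w. exists u. (~N(u) | ~R(w))) | (exists v. N(v)))
Push ¬ through the quantifiers and connectives to reach negation normal form:
  (exists w. forall u. (N(u) & R(w))) & (forall v. ~N(v))
Pull the quantifiers to the front (each side's bound variable is not free in the other side):
  exists w. forall u. forall v. (N(u) & R(w) & ~N(v))
The quantifier exists v sits under an odd number of negations (counting the antecedent side of each →), so it flips to forall v.

universal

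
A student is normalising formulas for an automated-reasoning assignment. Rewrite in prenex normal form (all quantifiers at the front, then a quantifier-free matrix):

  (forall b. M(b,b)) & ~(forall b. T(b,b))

Push ¬ through the quantifiers and connectives to reach negation normal form:
  (forall b. M(b,b)) & (exists b. ~T(b,b))
Rename bound variables to avoid capture: b↦u.
  (forall b. M(b,b)) & (exists u. ~T(u,u))
Pull the quantifiers to the front (each side's bound variable is not free in the other side):
  forall b. exists u. (M(b,b) & ~T(u,u))

forall b. exists u. (M(b,b) & ~T(u,u))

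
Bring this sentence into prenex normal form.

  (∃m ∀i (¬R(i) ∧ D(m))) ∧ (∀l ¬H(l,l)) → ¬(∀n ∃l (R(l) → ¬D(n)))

Eliminate → and ↔ using ¬ and ∨.
  ¬((∃m ∀i (¬R(i) ∧ D(m))) ∧ (∀l ¬H(l,l))) ∨ ¬(∀n ∃l (¬R(l) ∨ ¬D(n)))
Drive negations inward (¬∀x A ≡ ∃x ¬A, ¬∃x A ≡ ∀x ¬A, De Morgan for ∧/∨):
  (∀m ∃i (R(i) ∨ ¬D(m))) ∨ (∃l H(l,l)) ∨ (∃n ∀l (R(l) ∧ D(n)))
Standardize variables apart so no two quantifiers bind the same name: l↦c.
  (∀m ∃i (R(i) ∨ ¬D(m))) ∨ (∃l H(l,l)) ∨ (∃n ∀c (R(c) ∧ D(n)))
Pull the quantifiers to the front (each side's bound variable is not free in the other side):
  ∀m ∃i ∃l ∃n ∀c (R(i) ∨ ¬D(m) ∨ H(l,l) ∨ R(c) ∧ D(n))

∀m ∃i ∃l ∃n ∀c (R(i) ∨ ¬D(m) ∨ H(l,l) ∨ R(c) ∧ D(n))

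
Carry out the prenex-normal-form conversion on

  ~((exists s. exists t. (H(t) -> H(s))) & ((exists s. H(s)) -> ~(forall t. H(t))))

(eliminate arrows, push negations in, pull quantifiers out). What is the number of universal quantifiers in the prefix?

3

First replace A → B with ¬A ∨ B.
  ~((exists s. exists t. (~H(t) | H(s))) & (~(exists s. H(s)) | ~(forall t. H(t))))
Push ¬ through the quantifiers and connectives to reach negation normal form:
  (forall s. forall t. (H(t) & ~H(s))) | (exists s. H(s)) & (forall t. H(t))
Rename bound variables to avoid capture: s↦p, t↦z.
  (forall s. forall t. (H(t) & ~H(s))) | (exists p. H(p)) & (forall z. H(z))
Pull the quantifiers to the front (each side's bound variable is not free in the other side):
  forall s. forall t. exists p. forall z. (H(t) & ~H(s) | H(p) & H(z))
The prefix is forall s forall t exists p forall z: 3 universal, 1 existential.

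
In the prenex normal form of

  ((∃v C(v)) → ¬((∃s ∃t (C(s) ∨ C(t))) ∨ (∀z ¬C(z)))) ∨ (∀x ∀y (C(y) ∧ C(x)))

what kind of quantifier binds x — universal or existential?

universal

First replace A → B with ¬A ∨ B.
  ¬(∃v C(v)) ∨ ¬((∃s ∃t (C(s) ∨ C(t))) ∨ (∀z ¬C(z))) ∨ (∀x ∀y (C(y) ∧ C(x)))
Push ¬ through the quantifiers and connectives to reach negation normal form:
  (∀v ¬C(v)) ∨ (∀s ∀t (¬C(s) ∧ ¬C(t))) ∧ (∃z C(z)) ∨ (∀x ∀y (C(y) ∧ C(x)))
Pull the quantifiers to the front (each side's bound variable is not free in the other side):
  ∀v ∀s ∀t ∃z ∀x ∀y (¬C(v) ∨ ¬C(s) ∧ ¬C(t) ∧ C(z) ∨ C(y) ∧ C(x))
The quantifier ∀x sits under an even number of negations (counting the antecedent side of each →), so it remains universal.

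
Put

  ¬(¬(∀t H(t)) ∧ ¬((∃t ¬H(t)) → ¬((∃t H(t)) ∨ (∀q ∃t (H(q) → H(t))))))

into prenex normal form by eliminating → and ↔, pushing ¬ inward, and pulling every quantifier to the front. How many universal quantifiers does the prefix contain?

4

Eliminate → and ↔ using ¬ and ∨.
  ¬(¬(∀t H(t)) ∧ ¬(¬(∃t ¬H(t)) ∨ ¬((∃t H(t)) ∨ (∀q ∃t (¬H(q) ∨ H(t))))))
Drive negations inward (¬∀x A ≡ ∃x ¬A, ¬∃x A ≡ ∀x ¬A, De Morgan for ∧/∨):
  (∀t H(t)) ∨ (∀t H(t)) ∨ (∀t ¬H(t)) ∧ (∃q ∀t (H(q) ∧ ¬H(t)))
Rename bound variables to avoid capture: t↦z, t↦v1, t↦s.
  (∀t H(t)) ∨ (∀z H(z)) ∨ (∀v1 ¬H(v1)) ∧ (∃q ∀s (H(q) ∧ ¬H(s)))
Finally move all quantifiers to the prefix:
  ∀t ∀z ∀v1 ∃q ∀s (H(t) ∨ H(z) ∨ ¬H(v1) ∧ H(q) ∧ ¬H(s))
The prefix is ∀t ∀z ∀v1 ∃q ∀s: 4 universal, 1 existential.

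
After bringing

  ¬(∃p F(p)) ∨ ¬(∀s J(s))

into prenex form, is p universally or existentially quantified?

universal

Move each ¬ inward, flipping quantifiers it crosses:
  (∀p ¬F(p)) ∨ (∃s ¬J(s))
All bound variables are already distinct, so no renaming is needed.
Finally move all quantifiers to the prefix:
  ∀p ∃s (¬F(p) ∨ ¬J(s))
The quantifier ∃p sits under an odd number of negations, so it flips to ∀p.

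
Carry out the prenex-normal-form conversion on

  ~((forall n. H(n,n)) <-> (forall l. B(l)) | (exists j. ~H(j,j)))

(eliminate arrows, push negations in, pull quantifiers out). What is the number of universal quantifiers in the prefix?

3

Rewrite implications/biconditionals: A → B as ¬A ∨ B; A ↔ B as (¬A ∨ B) ∧ (¬B ∨ A).
  ~((~(forall n. H(n,n)) | (forall l. B(l)) | (exists j. ~H(j,j))) & (~((forall l. B(l)) | (exists j. ~H(j,j))) | (forall n. H(n,n))))
Drive negations inward (¬∀x A ≡ ∃x ¬A, ¬∃x A ≡ ∀x ¬A, De Morgan for ∧/∨):
  (forall n. H(n,n)) & (exists l. ~B(l)) & (forall j. H(j,j)) | ((forall l. B(l)) | (exists j. ~H(j,j))) & (exists n. ~H(n,n))
Rename bound variables to avoid capture: l↦q, j↦z1, n↦b.
  (forall n. H(n,n)) & (exists l. ~B(l)) & (forall j. H(j,j)) | ((forall q. B(q)) | (exists z1. ~H(z1,z1))) & (exists b. ~H(b,b))
Pull the quantifiers to the front (each side's bound variable is not free in the other side):
  forall n. exists l. forall j. forall q. exists z1. exists b. (H(n,n) & ~B(l) & H(j,j) | (B(q) | ~H(z1,z1)) & ~H(b,b))
The prefix is forall n exists l forall j forall q exists z1 exists b: 3 universal, 3 existential.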